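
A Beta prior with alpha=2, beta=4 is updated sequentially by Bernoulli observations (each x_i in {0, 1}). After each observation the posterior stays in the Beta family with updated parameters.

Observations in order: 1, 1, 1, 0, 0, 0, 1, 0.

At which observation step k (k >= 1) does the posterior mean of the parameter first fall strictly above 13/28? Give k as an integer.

k = 2

obs 1: x=1 → posterior Beta(3, 4)
obs 2: x=1 → posterior Beta(4, 4)
obs 3: x=1 → posterior Beta(5, 4)
obs 4: x=0 → posterior Beta(5, 5)
obs 5: x=0 → posterior Beta(5, 6)
obs 6: x=0 → posterior Beta(5, 7)
obs 7: x=1 → posterior Beta(6, 7)
obs 8: x=0 → posterior Beta(6, 8)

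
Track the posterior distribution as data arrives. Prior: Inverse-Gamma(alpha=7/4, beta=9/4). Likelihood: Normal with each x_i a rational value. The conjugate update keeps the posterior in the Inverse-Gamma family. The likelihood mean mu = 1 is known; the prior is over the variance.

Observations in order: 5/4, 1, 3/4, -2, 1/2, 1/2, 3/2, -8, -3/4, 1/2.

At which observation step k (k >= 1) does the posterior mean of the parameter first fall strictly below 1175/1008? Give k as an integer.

k = 3

obs 1: x=5/4 → posterior Inverse-Gamma(9/4, 73/32)
obs 2: x=1 → posterior Inverse-Gamma(11/4, 73/32)
obs 3: x=3/4 → posterior Inverse-Gamma(13/4, 37/16)
obs 4: x=-2 → posterior Inverse-Gamma(15/4, 109/16)
obs 5: x=1/2 → posterior Inverse-Gamma(17/4, 111/16)
obs 6: x=1/2 → posterior Inverse-Gamma(19/4, 113/16)
obs 7: x=3/2 → posterior Inverse-Gamma(21/4, 115/16)
obs 8: x=-8 → posterior Inverse-Gamma(23/4, 763/16)
obs 9: x=-3/4 → posterior Inverse-Gamma(25/4, 1575/32)
obs 10: x=1/2 → posterior Inverse-Gamma(27/4, 1579/32)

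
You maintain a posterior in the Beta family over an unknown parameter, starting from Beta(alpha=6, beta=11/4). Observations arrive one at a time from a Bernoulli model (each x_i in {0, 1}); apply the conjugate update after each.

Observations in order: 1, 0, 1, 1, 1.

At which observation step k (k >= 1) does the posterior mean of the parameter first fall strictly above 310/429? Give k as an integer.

k = 5

obs 1: x=1 → posterior Beta(7, 11/4)
obs 2: x=0 → posterior Beta(7, 15/4)
obs 3: x=1 → posterior Beta(8, 15/4)
obs 4: x=1 → posterior Beta(9, 15/4)
obs 5: x=1 → posterior Beta(10, 15/4)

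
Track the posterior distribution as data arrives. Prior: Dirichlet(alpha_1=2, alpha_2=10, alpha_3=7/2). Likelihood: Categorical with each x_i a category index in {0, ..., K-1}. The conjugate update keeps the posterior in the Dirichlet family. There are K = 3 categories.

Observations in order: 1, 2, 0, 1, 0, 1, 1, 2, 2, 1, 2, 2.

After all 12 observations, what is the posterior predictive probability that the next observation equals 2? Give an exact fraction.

obs 1: x=1 → posterior Dirichlet(2, 11, 7/2)
obs 2: x=2 → posterior Dirichlet(2, 11, 9/2)
obs 3: x=0 → posterior Dirichlet(3, 11, 9/2)
obs 4: x=1 → posterior Dirichlet(3, 12, 9/2)
obs 5: x=0 → posterior Dirichlet(4, 12, 9/2)
obs 6: x=1 → posterior Dirichlet(4, 13, 9/2)
obs 7: x=1 → posterior Dirichlet(4, 14, 9/2)
obs 8: x=2 → posterior Dirichlet(4, 14, 11/2)
obs 9: x=2 → posterior Dirichlet(4, 14, 13/2)
obs 10: x=1 → posterior Dirichlet(4, 15, 13/2)
obs 11: x=2 → posterior Dirichlet(4, 15, 15/2)
obs 12: x=2 → posterior Dirichlet(4, 15, 17/2)

17/55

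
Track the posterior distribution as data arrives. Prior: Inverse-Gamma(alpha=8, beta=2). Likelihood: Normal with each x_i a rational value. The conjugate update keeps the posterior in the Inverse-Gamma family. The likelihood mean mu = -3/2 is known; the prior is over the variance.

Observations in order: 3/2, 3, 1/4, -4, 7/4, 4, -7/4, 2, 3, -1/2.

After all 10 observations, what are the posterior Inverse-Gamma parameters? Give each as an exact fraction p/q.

alpha=13, beta=1871/32

obs 1: x=3/2 → posterior Inverse-Gamma(17/2, 13/2)
obs 2: x=3 → posterior Inverse-Gamma(9, 133/8)
obs 3: x=1/4 → posterior Inverse-Gamma(19/2, 581/32)
obs 4: x=-4 → posterior Inverse-Gamma(10, 681/32)
obs 5: x=7/4 → posterior Inverse-Gamma(21/2, 425/16)
obs 6: x=4 → posterior Inverse-Gamma(11, 667/16)
obs 7: x=-7/4 → posterior Inverse-Gamma(23/2, 1335/32)
obs 8: x=2 → posterior Inverse-Gamma(12, 1531/32)
obs 9: x=3 → posterior Inverse-Gamma(25/2, 1855/32)
obs 10: x=-1/2 → posterior Inverse-Gamma(13, 1871/32)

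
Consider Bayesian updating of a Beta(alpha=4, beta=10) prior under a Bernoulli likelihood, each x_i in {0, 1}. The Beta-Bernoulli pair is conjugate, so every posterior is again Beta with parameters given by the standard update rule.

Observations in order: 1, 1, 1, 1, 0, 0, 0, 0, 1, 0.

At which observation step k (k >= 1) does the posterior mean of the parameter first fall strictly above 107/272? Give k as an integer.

k = 3

obs 1: x=1 → posterior Beta(5, 10)
obs 2: x=1 → posterior Beta(6, 10)
obs 3: x=1 → posterior Beta(7, 10)
obs 4: x=1 → posterior Beta(8, 10)
obs 5: x=0 → posterior Beta(8, 11)
obs 6: x=0 → posterior Beta(8, 12)
obs 7: x=0 → posterior Beta(8, 13)
obs 8: x=0 → posterior Beta(8, 14)
obs 9: x=1 → posterior Beta(9, 14)
obs 10: x=0 → posterior Beta(9, 15)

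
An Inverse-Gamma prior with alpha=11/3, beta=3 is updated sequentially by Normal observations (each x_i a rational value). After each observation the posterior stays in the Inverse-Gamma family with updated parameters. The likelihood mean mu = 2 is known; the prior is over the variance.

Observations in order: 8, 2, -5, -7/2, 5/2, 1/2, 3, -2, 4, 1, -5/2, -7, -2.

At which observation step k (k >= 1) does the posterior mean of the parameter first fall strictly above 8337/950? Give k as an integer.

obs 1: x=8 → posterior Inverse-Gamma(25/6, 21)
obs 2: x=2 → posterior Inverse-Gamma(14/3, 21)
obs 3: x=-5 → posterior Inverse-Gamma(31/6, 91/2)
obs 4: x=-7/2 → posterior Inverse-Gamma(17/3, 485/8)
obs 5: x=5/2 → posterior Inverse-Gamma(37/6, 243/4)
obs 6: x=1/2 → posterior Inverse-Gamma(20/3, 495/8)
obs 7: x=3 → posterior Inverse-Gamma(43/6, 499/8)
obs 8: x=-2 → posterior Inverse-Gamma(23/3, 563/8)
obs 9: x=4 → posterior Inverse-Gamma(49/6, 579/8)
obs 10: x=1 → posterior Inverse-Gamma(26/3, 583/8)
obs 11: x=-5/2 → posterior Inverse-Gamma(55/6, 83)
obs 12: x=-7 → posterior Inverse-Gamma(29/3, 247/2)
obs 13: x=-2 → posterior Inverse-Gamma(61/6, 263/2)

k = 3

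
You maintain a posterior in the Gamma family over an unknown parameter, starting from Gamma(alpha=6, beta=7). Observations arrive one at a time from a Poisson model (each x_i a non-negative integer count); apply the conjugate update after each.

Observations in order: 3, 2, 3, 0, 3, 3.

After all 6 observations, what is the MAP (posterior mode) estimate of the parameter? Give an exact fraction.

obs 1: x=3 → posterior Gamma(9, 8)
obs 2: x=2 → posterior Gamma(11, 9)
obs 3: x=3 → posterior Gamma(14, 10)
obs 4: x=0 → posterior Gamma(14, 11)
obs 5: x=3 → posterior Gamma(17, 12)
obs 6: x=3 → posterior Gamma(20, 13)

19/13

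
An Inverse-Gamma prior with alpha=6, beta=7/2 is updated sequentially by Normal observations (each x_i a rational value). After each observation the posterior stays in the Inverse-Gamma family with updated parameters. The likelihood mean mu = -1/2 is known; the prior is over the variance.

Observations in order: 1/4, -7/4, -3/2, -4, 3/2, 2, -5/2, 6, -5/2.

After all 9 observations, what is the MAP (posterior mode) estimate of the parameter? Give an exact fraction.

663/184

obs 1: x=1/4 → posterior Inverse-Gamma(13/2, 121/32)
obs 2: x=-7/4 → posterior Inverse-Gamma(7, 73/16)
obs 3: x=-3/2 → posterior Inverse-Gamma(15/2, 81/16)
obs 4: x=-4 → posterior Inverse-Gamma(8, 179/16)
obs 5: x=3/2 → posterior Inverse-Gamma(17/2, 211/16)
obs 6: x=2 → posterior Inverse-Gamma(9, 261/16)
obs 7: x=-5/2 → posterior Inverse-Gamma(19/2, 293/16)
obs 8: x=6 → posterior Inverse-Gamma(10, 631/16)
obs 9: x=-5/2 → posterior Inverse-Gamma(21/2, 663/16)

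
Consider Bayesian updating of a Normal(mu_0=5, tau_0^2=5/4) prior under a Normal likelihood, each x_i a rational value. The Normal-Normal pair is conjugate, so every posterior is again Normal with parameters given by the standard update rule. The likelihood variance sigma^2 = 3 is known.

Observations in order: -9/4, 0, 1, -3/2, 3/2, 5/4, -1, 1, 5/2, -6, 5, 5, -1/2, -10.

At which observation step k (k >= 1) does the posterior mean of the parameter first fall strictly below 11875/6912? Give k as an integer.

k = 4

obs 1: x=-9/4 → posterior Normal(195/68, 15/17)
obs 2: x=0 → posterior Normal(195/88, 15/22)
obs 3: x=1 → posterior Normal(215/108, 5/9)
obs 4: x=-3/2 → posterior Normal(185/128, 15/32)
obs 5: x=3/2 → posterior Normal(215/148, 15/37)
obs 6: x=5/4 → posterior Normal(10/7, 5/14)
obs 7: x=-1 → posterior Normal(55/47, 15/47)
obs 8: x=1 → posterior Normal(15/13, 15/52)
obs 9: x=5/2 → posterior Normal(145/114, 5/19)
obs 10: x=-6 → posterior Normal(85/124, 15/62)
obs 11: x=5 → posterior Normal(135/134, 15/67)
obs 12: x=5 → posterior Normal(185/144, 5/24)
obs 13: x=-1/2 → posterior Normal(90/77, 15/77)
obs 14: x=-10 → posterior Normal(20/41, 15/82)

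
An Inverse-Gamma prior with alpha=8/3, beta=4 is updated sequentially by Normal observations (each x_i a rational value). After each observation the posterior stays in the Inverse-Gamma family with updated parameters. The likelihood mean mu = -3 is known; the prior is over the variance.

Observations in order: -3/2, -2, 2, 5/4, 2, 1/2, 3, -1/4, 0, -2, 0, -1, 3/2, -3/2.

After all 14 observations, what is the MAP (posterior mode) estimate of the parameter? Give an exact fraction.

4335/512

obs 1: x=-3/2 → posterior Inverse-Gamma(19/6, 41/8)
obs 2: x=-2 → posterior Inverse-Gamma(11/3, 45/8)
obs 3: x=2 → posterior Inverse-Gamma(25/6, 145/8)
obs 4: x=5/4 → posterior Inverse-Gamma(14/3, 869/32)
obs 5: x=2 → posterior Inverse-Gamma(31/6, 1269/32)
obs 6: x=1/2 → posterior Inverse-Gamma(17/3, 1465/32)
obs 7: x=3 → posterior Inverse-Gamma(37/6, 2041/32)
obs 8: x=-1/4 → posterior Inverse-Gamma(20/3, 1081/16)
obs 9: x=0 → posterior Inverse-Gamma(43/6, 1153/16)
obs 10: x=-2 → posterior Inverse-Gamma(23/3, 1161/16)
obs 11: x=0 → posterior Inverse-Gamma(49/6, 1233/16)
obs 12: x=-1 → posterior Inverse-Gamma(26/3, 1265/16)
obs 13: x=3/2 → posterior Inverse-Gamma(55/6, 1427/16)
obs 14: x=-3/2 → posterior Inverse-Gamma(29/3, 1445/16)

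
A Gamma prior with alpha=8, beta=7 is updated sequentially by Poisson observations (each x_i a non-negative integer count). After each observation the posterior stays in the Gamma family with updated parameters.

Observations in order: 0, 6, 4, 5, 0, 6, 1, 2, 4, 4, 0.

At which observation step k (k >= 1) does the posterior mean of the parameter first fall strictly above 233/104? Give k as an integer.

obs 1: x=0 → posterior Gamma(8, 8)
obs 2: x=6 → posterior Gamma(14, 9)
obs 3: x=4 → posterior Gamma(18, 10)
obs 4: x=5 → posterior Gamma(23, 11)
obs 5: x=0 → posterior Gamma(23, 12)
obs 6: x=6 → posterior Gamma(29, 13)
obs 7: x=1 → posterior Gamma(30, 14)
obs 8: x=2 → posterior Gamma(32, 15)
obs 9: x=4 → posterior Gamma(36, 16)
obs 10: x=4 → posterior Gamma(40, 17)
obs 11: x=0 → posterior Gamma(40, 18)

k = 9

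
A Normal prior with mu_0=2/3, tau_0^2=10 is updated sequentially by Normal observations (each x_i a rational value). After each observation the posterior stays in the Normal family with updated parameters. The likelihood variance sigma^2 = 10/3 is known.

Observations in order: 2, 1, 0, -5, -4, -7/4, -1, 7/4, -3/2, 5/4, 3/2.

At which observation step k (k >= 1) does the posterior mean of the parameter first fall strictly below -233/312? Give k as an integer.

k = 5

obs 1: x=2 → posterior Normal(5/3, 5/2)
obs 2: x=1 → posterior Normal(29/21, 10/7)
obs 3: x=0 → posterior Normal(29/30, 1)
obs 4: x=-5 → posterior Normal(-16/39, 10/13)
obs 5: x=-4 → posterior Normal(-13/12, 5/8)
obs 6: x=-7/4 → posterior Normal(-271/228, 10/19)
obs 7: x=-1 → posterior Normal(-307/264, 5/11)
obs 8: x=7/4 → posterior Normal(-61/75, 2/5)
obs 9: x=-3/2 → posterior Normal(-149/168, 5/14)
obs 10: x=5/4 → posterior Normal(-253/372, 10/31)
obs 11: x=3/2 → posterior Normal(-199/408, 5/17)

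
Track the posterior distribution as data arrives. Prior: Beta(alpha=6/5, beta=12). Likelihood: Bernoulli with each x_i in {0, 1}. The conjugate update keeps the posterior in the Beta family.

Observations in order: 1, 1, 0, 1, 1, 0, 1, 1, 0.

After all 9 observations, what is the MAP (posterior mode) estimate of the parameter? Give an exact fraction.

31/101

obs 1: x=1 → posterior Beta(11/5, 12)
obs 2: x=1 → posterior Beta(16/5, 12)
obs 3: x=0 → posterior Beta(16/5, 13)
obs 4: x=1 → posterior Beta(21/5, 13)
obs 5: x=1 → posterior Beta(26/5, 13)
obs 6: x=0 → posterior Beta(26/5, 14)
obs 7: x=1 → posterior Beta(31/5, 14)
obs 8: x=1 → posterior Beta(36/5, 14)
obs 9: x=0 → posterior Beta(36/5, 15)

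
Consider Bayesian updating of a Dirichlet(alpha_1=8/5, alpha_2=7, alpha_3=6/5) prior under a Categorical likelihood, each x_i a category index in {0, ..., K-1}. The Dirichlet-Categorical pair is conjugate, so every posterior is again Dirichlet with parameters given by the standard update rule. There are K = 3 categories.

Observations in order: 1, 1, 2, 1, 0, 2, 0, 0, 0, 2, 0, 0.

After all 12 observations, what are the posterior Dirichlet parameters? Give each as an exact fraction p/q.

alpha_1=38/5, alpha_2=10, alpha_3=21/5

obs 1: x=1 → posterior Dirichlet(8/5, 8, 6/5)
obs 2: x=1 → posterior Dirichlet(8/5, 9, 6/5)
obs 3: x=2 → posterior Dirichlet(8/5, 9, 11/5)
obs 4: x=1 → posterior Dirichlet(8/5, 10, 11/5)
obs 5: x=0 → posterior Dirichlet(13/5, 10, 11/5)
obs 6: x=2 → posterior Dirichlet(13/5, 10, 16/5)
obs 7: x=0 → posterior Dirichlet(18/5, 10, 16/5)
obs 8: x=0 → posterior Dirichlet(23/5, 10, 16/5)
obs 9: x=0 → posterior Dirichlet(28/5, 10, 16/5)
obs 10: x=2 → posterior Dirichlet(28/5, 10, 21/5)
obs 11: x=0 → posterior Dirichlet(33/5, 10, 21/5)
obs 12: x=0 → posterior Dirichlet(38/5, 10, 21/5)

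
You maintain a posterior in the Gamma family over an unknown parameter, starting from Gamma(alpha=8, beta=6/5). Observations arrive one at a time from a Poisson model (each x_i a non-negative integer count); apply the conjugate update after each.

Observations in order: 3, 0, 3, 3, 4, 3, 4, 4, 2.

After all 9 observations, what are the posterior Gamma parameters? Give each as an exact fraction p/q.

alpha=34, beta=51/5

obs 1: x=3 → posterior Gamma(11, 11/5)
obs 2: x=0 → posterior Gamma(11, 16/5)
obs 3: x=3 → posterior Gamma(14, 21/5)
obs 4: x=3 → posterior Gamma(17, 26/5)
obs 5: x=4 → posterior Gamma(21, 31/5)
obs 6: x=3 → posterior Gamma(24, 36/5)
obs 7: x=4 → posterior Gamma(28, 41/5)
obs 8: x=4 → posterior Gamma(32, 46/5)
obs 9: x=2 → posterior Gamma(34, 51/5)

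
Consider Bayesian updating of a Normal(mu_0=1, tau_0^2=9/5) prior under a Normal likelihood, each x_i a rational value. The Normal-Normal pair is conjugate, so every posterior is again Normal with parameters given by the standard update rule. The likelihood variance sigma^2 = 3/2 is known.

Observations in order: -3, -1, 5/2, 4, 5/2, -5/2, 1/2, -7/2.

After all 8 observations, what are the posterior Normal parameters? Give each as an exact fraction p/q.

mu_0=2/53, tau_0^2=9/53

obs 1: x=-3 → posterior Normal(-13/11, 9/11)
obs 2: x=-1 → posterior Normal(-19/17, 9/17)
obs 3: x=5/2 → posterior Normal(-4/23, 9/23)
obs 4: x=4 → posterior Normal(20/29, 9/29)
obs 5: x=5/2 → posterior Normal(1, 9/35)
obs 6: x=-5/2 → posterior Normal(20/41, 9/41)
obs 7: x=1/2 → posterior Normal(23/47, 9/47)
obs 8: x=-7/2 → posterior Normal(2/53, 9/53)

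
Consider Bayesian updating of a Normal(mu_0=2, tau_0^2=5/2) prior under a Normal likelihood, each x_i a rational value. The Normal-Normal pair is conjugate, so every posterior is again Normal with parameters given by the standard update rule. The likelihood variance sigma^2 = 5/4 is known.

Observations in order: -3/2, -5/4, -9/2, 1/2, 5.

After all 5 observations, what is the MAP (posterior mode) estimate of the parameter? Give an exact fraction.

obs 1: x=-3/2 → posterior Normal(-1/3, 5/6)
obs 2: x=-5/4 → posterior Normal(-7/10, 1/2)
obs 3: x=-9/2 → posterior Normal(-25/14, 5/14)
obs 4: x=1/2 → posterior Normal(-23/18, 5/18)
obs 5: x=5 → posterior Normal(-3/22, 5/22)

-3/22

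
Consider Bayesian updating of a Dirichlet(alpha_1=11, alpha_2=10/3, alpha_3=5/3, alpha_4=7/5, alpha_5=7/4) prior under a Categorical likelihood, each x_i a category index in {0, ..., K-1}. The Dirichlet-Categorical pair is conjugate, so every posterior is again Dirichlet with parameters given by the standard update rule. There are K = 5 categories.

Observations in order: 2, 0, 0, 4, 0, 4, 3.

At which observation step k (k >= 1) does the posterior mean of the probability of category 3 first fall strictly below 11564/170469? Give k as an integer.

k = 2

obs 1: x=2 → posterior Dirichlet(11, 10/3, 8/3, 7/5, 7/4)
obs 2: x=0 → posterior Dirichlet(12, 10/3, 8/3, 7/5, 7/4)
obs 3: x=0 → posterior Dirichlet(13, 10/3, 8/3, 7/5, 7/4)
obs 4: x=4 → posterior Dirichlet(13, 10/3, 8/3, 7/5, 11/4)
obs 5: x=0 → posterior Dirichlet(14, 10/3, 8/3, 7/5, 11/4)
obs 6: x=4 → posterior Dirichlet(14, 10/3, 8/3, 7/5, 15/4)
obs 7: x=3 → posterior Dirichlet(14, 10/3, 8/3, 12/5, 15/4)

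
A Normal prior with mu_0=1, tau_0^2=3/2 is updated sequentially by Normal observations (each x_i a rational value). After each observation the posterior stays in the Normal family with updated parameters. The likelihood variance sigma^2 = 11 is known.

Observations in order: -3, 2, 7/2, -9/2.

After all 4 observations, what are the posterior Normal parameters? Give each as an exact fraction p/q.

obs 1: x=-3 → posterior Normal(13/25, 33/25)
obs 2: x=2 → posterior Normal(19/28, 33/28)
obs 3: x=7/2 → posterior Normal(59/62, 33/31)
obs 4: x=-9/2 → posterior Normal(8/17, 33/34)

mu_0=8/17, tau_0^2=33/34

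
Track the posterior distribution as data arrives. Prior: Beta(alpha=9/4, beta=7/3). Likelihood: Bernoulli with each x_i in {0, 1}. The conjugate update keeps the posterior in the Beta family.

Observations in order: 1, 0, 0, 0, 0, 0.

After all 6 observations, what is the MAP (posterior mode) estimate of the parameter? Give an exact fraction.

obs 1: x=1 → posterior Beta(13/4, 7/3)
obs 2: x=0 → posterior Beta(13/4, 10/3)
obs 3: x=0 → posterior Beta(13/4, 13/3)
obs 4: x=0 → posterior Beta(13/4, 16/3)
obs 5: x=0 → posterior Beta(13/4, 19/3)
obs 6: x=0 → posterior Beta(13/4, 22/3)

27/103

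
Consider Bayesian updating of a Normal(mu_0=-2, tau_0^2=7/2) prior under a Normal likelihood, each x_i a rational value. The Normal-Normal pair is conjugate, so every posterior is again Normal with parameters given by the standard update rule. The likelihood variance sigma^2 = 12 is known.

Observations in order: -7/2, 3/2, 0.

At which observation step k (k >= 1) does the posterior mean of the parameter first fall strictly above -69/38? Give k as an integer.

obs 1: x=-7/2 → posterior Normal(-145/62, 84/31)
obs 2: x=3/2 → posterior Normal(-31/19, 42/19)
obs 3: x=0 → posterior Normal(-62/45, 28/15)

k = 2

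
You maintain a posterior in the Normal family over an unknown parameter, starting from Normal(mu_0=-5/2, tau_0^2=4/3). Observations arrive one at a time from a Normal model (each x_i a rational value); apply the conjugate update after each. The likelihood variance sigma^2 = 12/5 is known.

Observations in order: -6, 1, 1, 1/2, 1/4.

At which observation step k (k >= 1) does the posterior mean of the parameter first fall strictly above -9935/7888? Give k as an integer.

obs 1: x=-6 → posterior Normal(-15/4, 6/7)
obs 2: x=1 → posterior Normal(-5/2, 12/19)
obs 3: x=1 → posterior Normal(-85/48, 1/2)
obs 4: x=1/2 → posterior Normal(-40/29, 12/29)
obs 5: x=1/4 → posterior Normal(-155/136, 6/17)

k = 5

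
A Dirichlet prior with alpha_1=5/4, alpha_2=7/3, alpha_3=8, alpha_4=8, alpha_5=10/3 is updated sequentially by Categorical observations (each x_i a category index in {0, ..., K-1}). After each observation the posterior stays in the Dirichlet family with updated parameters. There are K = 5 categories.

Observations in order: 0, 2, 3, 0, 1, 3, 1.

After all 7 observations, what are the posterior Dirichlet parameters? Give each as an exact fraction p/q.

alpha_1=13/4, alpha_2=13/3, alpha_3=9, alpha_4=10, alpha_5=10/3

obs 1: x=0 → posterior Dirichlet(9/4, 7/3, 8, 8, 10/3)
obs 2: x=2 → posterior Dirichlet(9/4, 7/3, 9, 8, 10/3)
obs 3: x=3 → posterior Dirichlet(9/4, 7/3, 9, 9, 10/3)
obs 4: x=0 → posterior Dirichlet(13/4, 7/3, 9, 9, 10/3)
obs 5: x=1 → posterior Dirichlet(13/4, 10/3, 9, 9, 10/3)
obs 6: x=3 → posterior Dirichlet(13/4, 10/3, 9, 10, 10/3)
obs 7: x=1 → posterior Dirichlet(13/4, 13/3, 9, 10, 10/3)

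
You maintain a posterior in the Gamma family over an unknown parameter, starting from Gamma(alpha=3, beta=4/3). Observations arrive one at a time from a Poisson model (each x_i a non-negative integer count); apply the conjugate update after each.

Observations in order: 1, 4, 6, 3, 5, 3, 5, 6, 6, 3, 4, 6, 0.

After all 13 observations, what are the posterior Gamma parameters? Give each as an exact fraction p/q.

alpha=55, beta=43/3

obs 1: x=1 → posterior Gamma(4, 7/3)
obs 2: x=4 → posterior Gamma(8, 10/3)
obs 3: x=6 → posterior Gamma(14, 13/3)
obs 4: x=3 → posterior Gamma(17, 16/3)
obs 5: x=5 → posterior Gamma(22, 19/3)
obs 6: x=3 → posterior Gamma(25, 22/3)
obs 7: x=5 → posterior Gamma(30, 25/3)
obs 8: x=6 → posterior Gamma(36, 28/3)
obs 9: x=6 → posterior Gamma(42, 31/3)
obs 10: x=3 → posterior Gamma(45, 34/3)
obs 11: x=4 → posterior Gamma(49, 37/3)
obs 12: x=6 → posterior Gamma(55, 40/3)
obs 13: x=0 → posterior Gamma(55, 43/3)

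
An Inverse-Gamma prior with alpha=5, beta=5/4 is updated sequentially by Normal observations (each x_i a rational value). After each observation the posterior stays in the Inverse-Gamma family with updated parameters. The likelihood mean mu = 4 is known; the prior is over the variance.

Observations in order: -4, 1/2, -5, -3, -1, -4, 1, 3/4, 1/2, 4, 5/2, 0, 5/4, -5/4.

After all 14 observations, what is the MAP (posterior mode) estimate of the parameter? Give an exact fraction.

obs 1: x=-4 → posterior Inverse-Gamma(11/2, 133/4)
obs 2: x=1/2 → posterior Inverse-Gamma(6, 315/8)
obs 3: x=-5 → posterior Inverse-Gamma(13/2, 639/8)
obs 4: x=-3 → posterior Inverse-Gamma(7, 835/8)
obs 5: x=-1 → posterior Inverse-Gamma(15/2, 935/8)
obs 6: x=-4 → posterior Inverse-Gamma(8, 1191/8)
obs 7: x=1 → posterior Inverse-Gamma(17/2, 1227/8)
obs 8: x=3/4 → posterior Inverse-Gamma(9, 5077/32)
obs 9: x=1/2 → posterior Inverse-Gamma(19/2, 5273/32)
obs 10: x=4 → posterior Inverse-Gamma(10, 5273/32)
obs 11: x=5/2 → posterior Inverse-Gamma(21/2, 5309/32)
obs 12: x=0 → posterior Inverse-Gamma(11, 5565/32)
obs 13: x=5/4 → posterior Inverse-Gamma(23/2, 2843/16)
obs 14: x=-5/4 → posterior Inverse-Gamma(12, 6127/32)

6127/416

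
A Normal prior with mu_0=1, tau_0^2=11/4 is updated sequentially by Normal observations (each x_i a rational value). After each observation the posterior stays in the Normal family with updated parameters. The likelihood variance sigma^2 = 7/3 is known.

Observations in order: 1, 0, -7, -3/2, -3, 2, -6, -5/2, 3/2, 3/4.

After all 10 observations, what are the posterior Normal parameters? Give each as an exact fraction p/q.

obs 1: x=1 → posterior Normal(1, 77/61)
obs 2: x=0 → posterior Normal(61/94, 77/94)
obs 3: x=-7 → posterior Normal(-170/127, 77/127)
obs 4: x=-3/2 → posterior Normal(-439/320, 77/160)
obs 5: x=-3 → posterior Normal(-637/386, 77/193)
obs 6: x=2 → posterior Normal(-505/452, 77/226)
obs 7: x=-6 → posterior Normal(-901/518, 11/37)
obs 8: x=-5/2 → posterior Normal(-533/292, 77/292)
obs 9: x=3/2 → posterior Normal(-967/650, 77/325)
obs 10: x=3/4 → posterior Normal(-1835/1432, 77/358)

mu_0=-1835/1432, tau_0^2=77/358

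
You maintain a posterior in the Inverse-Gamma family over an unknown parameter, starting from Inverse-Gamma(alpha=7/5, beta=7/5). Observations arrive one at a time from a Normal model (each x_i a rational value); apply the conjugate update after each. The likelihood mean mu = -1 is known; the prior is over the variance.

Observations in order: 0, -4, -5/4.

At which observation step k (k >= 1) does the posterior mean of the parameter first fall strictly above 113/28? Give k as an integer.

obs 1: x=0 → posterior Inverse-Gamma(19/10, 19/10)
obs 2: x=-4 → posterior Inverse-Gamma(12/5, 32/5)
obs 3: x=-5/4 → posterior Inverse-Gamma(29/10, 1029/160)

k = 2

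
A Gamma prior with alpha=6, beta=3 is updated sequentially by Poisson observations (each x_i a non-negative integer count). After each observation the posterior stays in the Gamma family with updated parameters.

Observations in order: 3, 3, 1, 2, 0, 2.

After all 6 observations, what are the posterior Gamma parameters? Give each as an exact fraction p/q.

alpha=17, beta=9

obs 1: x=3 → posterior Gamma(9, 4)
obs 2: x=3 → posterior Gamma(12, 5)
obs 3: x=1 → posterior Gamma(13, 6)
obs 4: x=2 → posterior Gamma(15, 7)
obs 5: x=0 → posterior Gamma(15, 8)
obs 6: x=2 → posterior Gamma(17, 9)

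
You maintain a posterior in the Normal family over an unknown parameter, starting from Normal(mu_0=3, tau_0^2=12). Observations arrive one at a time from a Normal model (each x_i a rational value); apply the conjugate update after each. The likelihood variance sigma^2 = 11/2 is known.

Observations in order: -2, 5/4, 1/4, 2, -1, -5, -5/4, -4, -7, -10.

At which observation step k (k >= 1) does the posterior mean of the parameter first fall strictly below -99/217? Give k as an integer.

obs 1: x=-2 → posterior Normal(-3/7, 132/35)
obs 2: x=5/4 → posterior Normal(15/59, 132/59)
obs 3: x=1/4 → posterior Normal(21/83, 132/83)
obs 4: x=2 → posterior Normal(69/107, 132/107)
obs 5: x=-1 → posterior Normal(45/131, 132/131)
obs 6: x=-5 → posterior Normal(-15/31, 132/155)
obs 7: x=-5/4 → posterior Normal(-105/179, 132/179)
obs 8: x=-4 → posterior Normal(-201/203, 132/203)
obs 9: x=-7 → posterior Normal(-369/227, 132/227)
obs 10: x=-10 → posterior Normal(-609/251, 132/251)

k = 6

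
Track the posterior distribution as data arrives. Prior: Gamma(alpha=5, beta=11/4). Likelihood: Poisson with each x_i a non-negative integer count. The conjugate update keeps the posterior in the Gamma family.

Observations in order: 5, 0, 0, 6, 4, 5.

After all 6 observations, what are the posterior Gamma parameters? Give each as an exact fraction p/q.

obs 1: x=5 → posterior Gamma(10, 15/4)
obs 2: x=0 → posterior Gamma(10, 19/4)
obs 3: x=0 → posterior Gamma(10, 23/4)
obs 4: x=6 → posterior Gamma(16, 27/4)
obs 5: x=4 → posterior Gamma(20, 31/4)
obs 6: x=5 → posterior Gamma(25, 35/4)

alpha=25, beta=35/4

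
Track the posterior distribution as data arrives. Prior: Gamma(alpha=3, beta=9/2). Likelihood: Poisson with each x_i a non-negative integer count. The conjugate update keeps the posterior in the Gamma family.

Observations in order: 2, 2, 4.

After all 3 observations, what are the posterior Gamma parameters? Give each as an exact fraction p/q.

alpha=11, beta=15/2

obs 1: x=2 → posterior Gamma(5, 11/2)
obs 2: x=2 → posterior Gamma(7, 13/2)
obs 3: x=4 → posterior Gamma(11, 15/2)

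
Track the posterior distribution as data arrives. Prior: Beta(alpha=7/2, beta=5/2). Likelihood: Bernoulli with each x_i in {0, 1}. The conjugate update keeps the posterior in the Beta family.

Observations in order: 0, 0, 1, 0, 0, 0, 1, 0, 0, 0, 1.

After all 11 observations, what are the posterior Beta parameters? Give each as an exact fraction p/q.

obs 1: x=0 → posterior Beta(7/2, 7/2)
obs 2: x=0 → posterior Beta(7/2, 9/2)
obs 3: x=1 → posterior Beta(9/2, 9/2)
obs 4: x=0 → posterior Beta(9/2, 11/2)
obs 5: x=0 → posterior Beta(9/2, 13/2)
obs 6: x=0 → posterior Beta(9/2, 15/2)
obs 7: x=1 → posterior Beta(11/2, 15/2)
obs 8: x=0 → posterior Beta(11/2, 17/2)
obs 9: x=0 → posterior Beta(11/2, 19/2)
obs 10: x=0 → posterior Beta(11/2, 21/2)
obs 11: x=1 → posterior Beta(13/2, 21/2)

alpha=13/2, beta=21/2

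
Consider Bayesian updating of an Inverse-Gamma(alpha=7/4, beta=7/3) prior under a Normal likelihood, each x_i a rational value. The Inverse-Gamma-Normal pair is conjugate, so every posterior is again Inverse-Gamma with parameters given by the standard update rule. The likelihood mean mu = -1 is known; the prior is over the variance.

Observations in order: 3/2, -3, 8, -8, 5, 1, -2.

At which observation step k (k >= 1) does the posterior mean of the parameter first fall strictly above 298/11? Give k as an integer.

k = 5

obs 1: x=3/2 → posterior Inverse-Gamma(9/4, 131/24)
obs 2: x=-3 → posterior Inverse-Gamma(11/4, 179/24)
obs 3: x=8 → posterior Inverse-Gamma(13/4, 1151/24)
obs 4: x=-8 → posterior Inverse-Gamma(15/4, 1739/24)
obs 5: x=5 → posterior Inverse-Gamma(17/4, 2171/24)
obs 6: x=1 → posterior Inverse-Gamma(19/4, 2219/24)
obs 7: x=-2 → posterior Inverse-Gamma(21/4, 2231/24)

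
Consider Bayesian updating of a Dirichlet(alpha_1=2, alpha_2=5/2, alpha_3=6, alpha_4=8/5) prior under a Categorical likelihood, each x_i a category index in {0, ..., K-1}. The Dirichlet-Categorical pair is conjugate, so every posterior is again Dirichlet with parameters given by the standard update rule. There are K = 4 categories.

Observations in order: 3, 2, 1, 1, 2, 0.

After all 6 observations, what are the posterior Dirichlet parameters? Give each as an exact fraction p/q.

alpha_1=3, alpha_2=9/2, alpha_3=8, alpha_4=13/5

obs 1: x=3 → posterior Dirichlet(2, 5/2, 6, 13/5)
obs 2: x=2 → posterior Dirichlet(2, 5/2, 7, 13/5)
obs 3: x=1 → posterior Dirichlet(2, 7/2, 7, 13/5)
obs 4: x=1 → posterior Dirichlet(2, 9/2, 7, 13/5)
obs 5: x=2 → posterior Dirichlet(2, 9/2, 8, 13/5)
obs 6: x=0 → posterior Dirichlet(3, 9/2, 8, 13/5)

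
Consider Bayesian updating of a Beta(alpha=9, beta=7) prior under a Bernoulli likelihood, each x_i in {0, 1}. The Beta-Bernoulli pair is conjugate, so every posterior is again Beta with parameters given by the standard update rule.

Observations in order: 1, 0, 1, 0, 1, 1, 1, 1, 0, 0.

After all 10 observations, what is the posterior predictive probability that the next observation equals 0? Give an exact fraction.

11/26

obs 1: x=1 → posterior Beta(10, 7)
obs 2: x=0 → posterior Beta(10, 8)
obs 3: x=1 → posterior Beta(11, 8)
obs 4: x=0 → posterior Beta(11, 9)
obs 5: x=1 → posterior Beta(12, 9)
obs 6: x=1 → posterior Beta(13, 9)
obs 7: x=1 → posterior Beta(14, 9)
obs 8: x=1 → posterior Beta(15, 9)
obs 9: x=0 → posterior Beta(15, 10)
obs 10: x=0 → posterior Beta(15, 11)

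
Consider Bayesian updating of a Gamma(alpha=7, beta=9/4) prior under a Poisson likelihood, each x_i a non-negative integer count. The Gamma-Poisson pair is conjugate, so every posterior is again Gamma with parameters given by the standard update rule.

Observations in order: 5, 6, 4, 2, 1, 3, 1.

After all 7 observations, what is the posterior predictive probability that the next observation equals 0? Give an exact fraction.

3005038205702535458113125346465519808987378677/58983677299744401560074115672359981890669066761

obs 1: x=5 → posterior Gamma(12, 13/4)
obs 2: x=6 → posterior Gamma(18, 17/4)
obs 3: x=4 → posterior Gamma(22, 21/4)
obs 4: x=2 → posterior Gamma(24, 25/4)
obs 5: x=1 → posterior Gamma(25, 29/4)
obs 6: x=3 → posterior Gamma(28, 33/4)
obs 7: x=1 → posterior Gamma(29, 37/4)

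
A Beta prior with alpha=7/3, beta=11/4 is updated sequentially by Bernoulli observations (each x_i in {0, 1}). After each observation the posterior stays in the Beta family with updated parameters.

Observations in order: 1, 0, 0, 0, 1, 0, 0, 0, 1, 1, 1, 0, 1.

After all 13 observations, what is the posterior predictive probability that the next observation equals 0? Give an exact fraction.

obs 1: x=1 → posterior Beta(10/3, 11/4)
obs 2: x=0 → posterior Beta(10/3, 15/4)
obs 3: x=0 → posterior Beta(10/3, 19/4)
obs 4: x=0 → posterior Beta(10/3, 23/4)
obs 5: x=1 → posterior Beta(13/3, 23/4)
obs 6: x=0 → posterior Beta(13/3, 27/4)
obs 7: x=0 → posterior Beta(13/3, 31/4)
obs 8: x=0 → posterior Beta(13/3, 35/4)
obs 9: x=1 → posterior Beta(16/3, 35/4)
obs 10: x=1 → posterior Beta(19/3, 35/4)
obs 11: x=1 → posterior Beta(22/3, 35/4)
obs 12: x=0 → posterior Beta(22/3, 39/4)
obs 13: x=1 → posterior Beta(25/3, 39/4)

117/217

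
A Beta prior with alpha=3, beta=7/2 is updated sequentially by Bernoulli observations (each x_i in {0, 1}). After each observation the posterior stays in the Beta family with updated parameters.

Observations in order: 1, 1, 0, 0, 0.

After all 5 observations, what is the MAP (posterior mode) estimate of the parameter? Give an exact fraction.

obs 1: x=1 → posterior Beta(4, 7/2)
obs 2: x=1 → posterior Beta(5, 7/2)
obs 3: x=0 → posterior Beta(5, 9/2)
obs 4: x=0 → posterior Beta(5, 11/2)
obs 5: x=0 → posterior Beta(5, 13/2)

8/19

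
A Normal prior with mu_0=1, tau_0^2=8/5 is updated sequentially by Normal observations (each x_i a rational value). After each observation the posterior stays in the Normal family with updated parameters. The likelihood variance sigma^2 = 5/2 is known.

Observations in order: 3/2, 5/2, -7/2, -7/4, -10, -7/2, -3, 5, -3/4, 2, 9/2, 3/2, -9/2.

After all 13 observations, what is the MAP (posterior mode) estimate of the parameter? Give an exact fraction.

-135/233

obs 1: x=3/2 → posterior Normal(49/41, 40/41)
obs 2: x=5/2 → posterior Normal(89/57, 40/57)
obs 3: x=-7/2 → posterior Normal(33/73, 40/73)
obs 4: x=-7/4 → posterior Normal(5/89, 40/89)
obs 5: x=-10 → posterior Normal(-31/21, 8/21)
obs 6: x=-7/2 → posterior Normal(-211/121, 40/121)
obs 7: x=-3 → posterior Normal(-259/137, 40/137)
obs 8: x=5 → posterior Normal(-179/153, 40/153)
obs 9: x=-3/4 → posterior Normal(-191/169, 40/169)
obs 10: x=2 → posterior Normal(-159/185, 8/37)
obs 11: x=9/2 → posterior Normal(-29/67, 40/201)
obs 12: x=3/2 → posterior Normal(-9/31, 40/217)
obs 13: x=-9/2 → posterior Normal(-135/233, 40/233)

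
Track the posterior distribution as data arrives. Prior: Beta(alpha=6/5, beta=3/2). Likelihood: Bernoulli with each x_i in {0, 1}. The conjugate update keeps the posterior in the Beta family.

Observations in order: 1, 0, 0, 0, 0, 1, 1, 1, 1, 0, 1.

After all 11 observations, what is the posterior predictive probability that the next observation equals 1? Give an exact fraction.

obs 1: x=1 → posterior Beta(11/5, 3/2)
obs 2: x=0 → posterior Beta(11/5, 5/2)
obs 3: x=0 → posterior Beta(11/5, 7/2)
obs 4: x=0 → posterior Beta(11/5, 9/2)
obs 5: x=0 → posterior Beta(11/5, 11/2)
obs 6: x=1 → posterior Beta(16/5, 11/2)
obs 7: x=1 → posterior Beta(21/5, 11/2)
obs 8: x=1 → posterior Beta(26/5, 11/2)
obs 9: x=1 → posterior Beta(31/5, 11/2)
obs 10: x=0 → posterior Beta(31/5, 13/2)
obs 11: x=1 → posterior Beta(36/5, 13/2)

72/137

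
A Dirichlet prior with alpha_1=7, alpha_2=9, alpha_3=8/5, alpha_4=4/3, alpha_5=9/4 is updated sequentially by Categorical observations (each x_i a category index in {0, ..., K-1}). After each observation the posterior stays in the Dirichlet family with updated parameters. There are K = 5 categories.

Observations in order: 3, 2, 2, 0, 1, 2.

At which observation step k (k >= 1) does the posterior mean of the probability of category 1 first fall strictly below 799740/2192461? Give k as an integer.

obs 1: x=3 → posterior Dirichlet(7, 9, 8/5, 7/3, 9/4)
obs 2: x=2 → posterior Dirichlet(7, 9, 13/5, 7/3, 9/4)
obs 3: x=2 → posterior Dirichlet(7, 9, 18/5, 7/3, 9/4)
obs 4: x=0 → posterior Dirichlet(8, 9, 18/5, 7/3, 9/4)
obs 5: x=1 → posterior Dirichlet(8, 10, 18/5, 7/3, 9/4)
obs 6: x=2 → posterior Dirichlet(8, 10, 23/5, 7/3, 9/4)

k = 4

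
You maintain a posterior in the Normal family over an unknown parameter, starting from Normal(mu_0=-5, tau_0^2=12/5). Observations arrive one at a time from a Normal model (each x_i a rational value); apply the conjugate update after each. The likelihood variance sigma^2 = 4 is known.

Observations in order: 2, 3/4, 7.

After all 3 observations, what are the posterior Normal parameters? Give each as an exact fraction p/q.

obs 1: x=2 → posterior Normal(-19/8, 3/2)
obs 2: x=3/4 → posterior Normal(-67/44, 12/11)
obs 3: x=7 → posterior Normal(17/56, 6/7)

mu_0=17/56, tau_0^2=6/7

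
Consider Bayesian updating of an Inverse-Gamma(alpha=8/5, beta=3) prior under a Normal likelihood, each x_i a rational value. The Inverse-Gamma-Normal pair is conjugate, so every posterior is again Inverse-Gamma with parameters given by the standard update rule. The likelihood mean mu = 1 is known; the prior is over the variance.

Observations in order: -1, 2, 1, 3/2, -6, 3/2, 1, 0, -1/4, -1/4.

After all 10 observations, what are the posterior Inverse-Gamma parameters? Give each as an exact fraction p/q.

alpha=33/5, beta=517/16

obs 1: x=-1 → posterior Inverse-Gamma(21/10, 5)
obs 2: x=2 → posterior Inverse-Gamma(13/5, 11/2)
obs 3: x=1 → posterior Inverse-Gamma(31/10, 11/2)
obs 4: x=3/2 → posterior Inverse-Gamma(18/5, 45/8)
obs 5: x=-6 → posterior Inverse-Gamma(41/10, 241/8)
obs 6: x=3/2 → posterior Inverse-Gamma(23/5, 121/4)
obs 7: x=1 → posterior Inverse-Gamma(51/10, 121/4)
obs 8: x=0 → posterior Inverse-Gamma(28/5, 123/4)
obs 9: x=-1/4 → posterior Inverse-Gamma(61/10, 1009/32)
obs 10: x=-1/4 → posterior Inverse-Gamma(33/5, 517/16)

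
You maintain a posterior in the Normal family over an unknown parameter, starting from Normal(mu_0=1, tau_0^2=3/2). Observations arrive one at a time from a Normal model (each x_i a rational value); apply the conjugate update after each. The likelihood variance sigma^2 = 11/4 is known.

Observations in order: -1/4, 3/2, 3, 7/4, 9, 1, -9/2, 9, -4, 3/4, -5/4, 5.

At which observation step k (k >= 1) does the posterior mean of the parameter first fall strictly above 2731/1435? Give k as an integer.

k = 5

obs 1: x=-1/4 → posterior Normal(19/34, 33/34)
obs 2: x=3/2 → posterior Normal(37/46, 33/46)
obs 3: x=3 → posterior Normal(73/58, 33/58)
obs 4: x=7/4 → posterior Normal(47/35, 33/70)
obs 5: x=9 → posterior Normal(101/41, 33/82)
obs 6: x=1 → posterior Normal(107/47, 33/94)
obs 7: x=-9/2 → posterior Normal(80/53, 33/106)
obs 8: x=9 → posterior Normal(134/59, 33/118)
obs 9: x=-4 → posterior Normal(22/13, 33/130)
obs 10: x=3/4 → posterior Normal(229/142, 33/142)
obs 11: x=-5/4 → posterior Normal(107/77, 3/14)
obs 12: x=5 → posterior Normal(137/83, 33/166)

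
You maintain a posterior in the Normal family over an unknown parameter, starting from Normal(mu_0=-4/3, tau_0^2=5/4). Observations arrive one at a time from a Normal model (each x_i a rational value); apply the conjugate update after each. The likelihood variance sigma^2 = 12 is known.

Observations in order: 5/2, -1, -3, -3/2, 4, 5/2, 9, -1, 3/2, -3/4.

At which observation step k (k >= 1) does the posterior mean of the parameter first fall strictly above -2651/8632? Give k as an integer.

obs 1: x=5/2 → posterior Normal(-103/106, 60/53)
obs 2: x=-1 → posterior Normal(-113/116, 30/29)
obs 3: x=-3 → posterior Normal(-143/126, 20/21)
obs 4: x=-3/2 → posterior Normal(-79/68, 15/17)
obs 5: x=4 → posterior Normal(-59/73, 60/73)
obs 6: x=5/2 → posterior Normal(-31/52, 10/13)
obs 7: x=9 → posterior Normal(-3/166, 60/83)
obs 8: x=-1 → posterior Normal(-13/176, 15/22)
obs 9: x=3/2 → posterior Normal(1/93, 20/31)
obs 10: x=-3/4 → posterior Normal(-11/392, 30/49)

k = 7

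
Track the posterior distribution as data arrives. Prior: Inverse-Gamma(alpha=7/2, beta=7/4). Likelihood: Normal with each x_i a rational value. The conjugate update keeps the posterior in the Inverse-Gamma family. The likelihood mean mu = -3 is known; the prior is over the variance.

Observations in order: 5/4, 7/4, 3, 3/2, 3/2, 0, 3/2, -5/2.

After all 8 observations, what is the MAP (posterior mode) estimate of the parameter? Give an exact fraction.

obs 1: x=5/4 → posterior Inverse-Gamma(4, 345/32)
obs 2: x=7/4 → posterior Inverse-Gamma(9/2, 353/16)
obs 3: x=3 → posterior Inverse-Gamma(5, 641/16)
obs 4: x=3/2 → posterior Inverse-Gamma(11/2, 803/16)
obs 5: x=3/2 → posterior Inverse-Gamma(6, 965/16)
obs 6: x=0 → posterior Inverse-Gamma(13/2, 1037/16)
obs 7: x=3/2 → posterior Inverse-Gamma(7, 1199/16)
obs 8: x=-5/2 → posterior Inverse-Gamma(15/2, 1201/16)

1201/136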